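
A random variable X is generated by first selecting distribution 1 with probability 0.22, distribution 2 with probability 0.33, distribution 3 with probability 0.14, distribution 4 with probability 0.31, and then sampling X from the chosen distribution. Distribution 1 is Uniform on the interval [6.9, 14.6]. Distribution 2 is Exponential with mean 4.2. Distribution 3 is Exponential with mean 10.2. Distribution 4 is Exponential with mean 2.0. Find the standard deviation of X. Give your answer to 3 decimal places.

6.011

Per component, 1: μ=10.75, E[X²]=120.503; 2: μ=4.2, E[X²]=35.28; 3: μ=10.2, E[X²]=208.08; 4: μ=2, E[X²]=8.
E[X] = 0.22·10.75 + 0.33·4.2 + 0.14·10.2 + 0.31·2 = 5.799.
E[X²] = 0.22·120.503 + 0.33·35.28 + 0.14·208.08 + 0.31·8 = 69.7643.
Var(X) = E[X²] − (E[X])² = 69.7643 − 33.6284 = 36.1359.
SD(X) = √36.1359 = 6.01132.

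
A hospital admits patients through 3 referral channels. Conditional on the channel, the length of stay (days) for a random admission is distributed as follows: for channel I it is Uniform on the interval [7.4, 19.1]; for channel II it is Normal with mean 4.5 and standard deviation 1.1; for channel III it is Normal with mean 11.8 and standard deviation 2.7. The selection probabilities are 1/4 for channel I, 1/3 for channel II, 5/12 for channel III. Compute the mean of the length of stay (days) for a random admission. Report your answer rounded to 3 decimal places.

9.729

Component means — I: 13.25; II: 4.5; III: 11.8.
E[X] = 0.25·13.25 + 0.333333·4.5 + 0.416667·11.8 = 9.72917.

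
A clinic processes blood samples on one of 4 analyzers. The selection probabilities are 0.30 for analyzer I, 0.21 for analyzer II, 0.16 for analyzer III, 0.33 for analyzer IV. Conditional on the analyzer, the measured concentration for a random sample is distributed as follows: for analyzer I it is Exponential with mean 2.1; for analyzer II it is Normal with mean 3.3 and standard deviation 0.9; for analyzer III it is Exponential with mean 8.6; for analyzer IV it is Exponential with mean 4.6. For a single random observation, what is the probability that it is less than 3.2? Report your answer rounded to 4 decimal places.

Conditional on each analyzer, P(X < 3.2): I: 0.78212; II: 0.455764; III: 0.31071; IV: 0.501251.
By total probability, P(X < 3.2) = 0.3·0.78212 + 0.21·0.455764 + 0.16·0.31071 + 0.33·0.501251 = 0.545473.

0.5455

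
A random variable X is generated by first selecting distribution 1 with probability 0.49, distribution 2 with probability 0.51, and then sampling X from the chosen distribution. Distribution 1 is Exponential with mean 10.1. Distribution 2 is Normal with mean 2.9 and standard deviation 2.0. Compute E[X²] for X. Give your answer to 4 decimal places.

106.2989

For each component E[X²] = Var + (mean)², giving 1: 204.02; 2: 12.41.
Overall E[X²] = 0.49·204.02 + 0.51·12.41 = 106.299.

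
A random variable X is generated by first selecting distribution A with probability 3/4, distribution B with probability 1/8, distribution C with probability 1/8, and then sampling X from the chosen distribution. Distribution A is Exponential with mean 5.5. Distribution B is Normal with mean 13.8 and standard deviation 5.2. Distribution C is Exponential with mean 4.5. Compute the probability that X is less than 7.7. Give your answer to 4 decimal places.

0.6825

Conditional on each component, P(X < 7.7): A: 0.753403; B: 0.120382; C: 0.819335.
By total probability, P(X < 7.7) = 0.75·0.753403 + 0.125·0.120382 + 0.125·0.819335 = 0.682517.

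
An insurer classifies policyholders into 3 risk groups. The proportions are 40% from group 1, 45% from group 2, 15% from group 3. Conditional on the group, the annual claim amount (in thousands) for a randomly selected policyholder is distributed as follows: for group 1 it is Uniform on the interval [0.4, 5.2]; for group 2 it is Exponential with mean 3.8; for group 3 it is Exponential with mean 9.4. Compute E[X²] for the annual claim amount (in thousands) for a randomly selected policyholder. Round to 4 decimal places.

For each component E[X²] = Var + (mean)², giving 1: 9.76; 2: 28.88; 3: 176.72.
Overall E[X²] = 0.4·9.76 + 0.45·28.88 + 0.15·176.72 = 43.408.

43.4080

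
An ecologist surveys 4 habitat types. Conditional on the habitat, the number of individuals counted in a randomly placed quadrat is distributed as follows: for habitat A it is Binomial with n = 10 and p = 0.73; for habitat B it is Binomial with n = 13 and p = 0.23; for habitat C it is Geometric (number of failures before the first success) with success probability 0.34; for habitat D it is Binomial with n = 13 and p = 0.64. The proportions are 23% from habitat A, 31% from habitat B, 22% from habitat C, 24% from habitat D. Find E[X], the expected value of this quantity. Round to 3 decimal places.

5.030

Component means — A: 7.3; B: 2.99; C: 1.94118; D: 8.32.
E[X] = 0.23·7.3 + 0.31·2.99 + 0.22·1.94118 + 0.24·8.32 = 5.02976.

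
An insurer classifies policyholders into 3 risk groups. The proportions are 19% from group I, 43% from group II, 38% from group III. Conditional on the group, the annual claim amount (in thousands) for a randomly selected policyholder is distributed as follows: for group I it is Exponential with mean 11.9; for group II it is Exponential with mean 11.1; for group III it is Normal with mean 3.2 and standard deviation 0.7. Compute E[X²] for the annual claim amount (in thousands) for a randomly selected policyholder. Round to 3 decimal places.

163.850

For each component E[X²] = Var + (mean)², giving I: 283.22; II: 246.42; III: 10.73.
Overall E[X²] = 0.19·283.22 + 0.43·246.42 + 0.38·10.73 = 163.85.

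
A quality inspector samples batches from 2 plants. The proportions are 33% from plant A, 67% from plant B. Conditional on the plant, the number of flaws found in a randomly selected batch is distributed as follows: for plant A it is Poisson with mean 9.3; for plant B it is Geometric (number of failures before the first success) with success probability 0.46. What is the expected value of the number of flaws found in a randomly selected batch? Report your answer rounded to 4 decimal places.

Component means — A: 9.3; B: 1.17391.
E[X] = 0.33·9.3 + 0.67·1.17391 = 3.85552.

3.8555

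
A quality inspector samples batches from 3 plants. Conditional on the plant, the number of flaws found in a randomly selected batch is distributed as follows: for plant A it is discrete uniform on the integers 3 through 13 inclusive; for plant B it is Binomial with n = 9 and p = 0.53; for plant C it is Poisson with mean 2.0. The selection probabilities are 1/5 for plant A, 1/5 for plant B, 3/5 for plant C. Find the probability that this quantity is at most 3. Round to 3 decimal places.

0.572

Conditional on each plant, P(X ≤ 3): A: 0.0909091; B: 0.19851; C: 0.857123.
By total probability, P(X ≤ 3) = 0.2·0.0909091 + 0.2·0.19851 + 0.6·0.857123 = 0.572158.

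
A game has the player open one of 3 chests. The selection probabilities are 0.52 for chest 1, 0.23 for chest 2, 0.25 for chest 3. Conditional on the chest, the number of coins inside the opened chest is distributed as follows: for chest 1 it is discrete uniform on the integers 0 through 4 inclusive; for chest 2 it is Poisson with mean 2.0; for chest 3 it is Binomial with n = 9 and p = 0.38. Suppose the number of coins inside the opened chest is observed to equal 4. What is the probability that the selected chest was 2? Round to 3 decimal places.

0.112

Likelihoods P(X=4 | ·): 1: 0.2; 2: 0.0902235; 3: 0.240693.
Posterior ∝ prior × likelihood. Numerator for 2: 0.23·0.0902235 = 0.0207514.
Normalizing constant: 0.52·0.2 + 0.23·0.0902235 + 0.25·0.240693 = 0.184925.
P(2 | observation) = 0.0207514 / 0.184925 = 0.112215.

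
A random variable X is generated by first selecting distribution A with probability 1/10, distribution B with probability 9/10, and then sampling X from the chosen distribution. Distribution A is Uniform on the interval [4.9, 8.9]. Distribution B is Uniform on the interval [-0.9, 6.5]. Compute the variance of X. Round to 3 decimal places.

5.753

Per component, A: μ=6.9, E[X²]=48.9433; B: μ=2.8, E[X²]=12.4033.
E[X] = 0.1·6.9 + 0.9·2.8 = 3.21.
E[X²] = 0.1·48.9433 + 0.9·12.4033 = 16.0573.
Var(X) = E[X²] − (E[X])² = 16.0573 − 10.3041 = 5.75323.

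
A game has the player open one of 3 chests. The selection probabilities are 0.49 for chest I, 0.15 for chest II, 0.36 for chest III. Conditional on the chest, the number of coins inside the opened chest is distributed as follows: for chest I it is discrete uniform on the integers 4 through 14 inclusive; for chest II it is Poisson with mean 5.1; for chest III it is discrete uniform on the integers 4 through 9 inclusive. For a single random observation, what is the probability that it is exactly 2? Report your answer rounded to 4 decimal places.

Conditional on each chest, P(X = 2): I: 0; II: 0.0792882; III: 0.
By total probability, P(X = 2) = 0.49·0 + 0.15·0.0792882 + 0.36·0 = 0.0118932.

0.0119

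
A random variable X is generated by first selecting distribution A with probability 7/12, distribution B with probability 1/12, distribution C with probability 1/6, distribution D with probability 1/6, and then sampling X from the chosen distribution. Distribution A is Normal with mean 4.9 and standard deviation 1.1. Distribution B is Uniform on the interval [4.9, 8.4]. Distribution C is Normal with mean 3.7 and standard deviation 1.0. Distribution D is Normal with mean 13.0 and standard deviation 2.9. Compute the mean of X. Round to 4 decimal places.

6.1958

Component means — A: 4.9; B: 6.65; C: 3.7; D: 13.
E[X] = 0.583333·4.9 + 0.0833333·6.65 + 0.166667·3.7 + 0.166667·13 = 6.19583.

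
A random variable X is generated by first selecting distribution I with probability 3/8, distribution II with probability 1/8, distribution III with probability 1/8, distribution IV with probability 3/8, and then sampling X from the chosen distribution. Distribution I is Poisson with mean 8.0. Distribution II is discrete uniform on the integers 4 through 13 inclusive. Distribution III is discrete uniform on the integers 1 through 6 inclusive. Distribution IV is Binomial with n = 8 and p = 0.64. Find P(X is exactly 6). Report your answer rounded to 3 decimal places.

Conditional on each component, P(X = 6): I: 0.122138; II: 0.1; III: 0.166667; IV: 0.249369.
By total probability, P(X = 6) = 0.375·0.122138 + 0.125·0.1 + 0.125·0.166667 + 0.375·0.249369 = 0.172649.

0.173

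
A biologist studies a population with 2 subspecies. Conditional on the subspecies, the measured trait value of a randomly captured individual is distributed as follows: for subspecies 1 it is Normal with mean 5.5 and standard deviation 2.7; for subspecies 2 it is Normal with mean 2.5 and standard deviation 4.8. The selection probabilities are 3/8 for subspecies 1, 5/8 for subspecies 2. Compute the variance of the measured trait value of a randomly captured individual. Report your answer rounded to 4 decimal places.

19.2431

Per component, 1: μ=5.5, E[X²]=37.54; 2: μ=2.5, E[X²]=29.29.
E[X] = 0.375·5.5 + 0.625·2.5 = 3.625.
E[X²] = 0.375·37.54 + 0.625·29.29 = 32.3837.
Var(X) = E[X²] − (E[X])² = 32.3837 − 13.1406 = 19.2431.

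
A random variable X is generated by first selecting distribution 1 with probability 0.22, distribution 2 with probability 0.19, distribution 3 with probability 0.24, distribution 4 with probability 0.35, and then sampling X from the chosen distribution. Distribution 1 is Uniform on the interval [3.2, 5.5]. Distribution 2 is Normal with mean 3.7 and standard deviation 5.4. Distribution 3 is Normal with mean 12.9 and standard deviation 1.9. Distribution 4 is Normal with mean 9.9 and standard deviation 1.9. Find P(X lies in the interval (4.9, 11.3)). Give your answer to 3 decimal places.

0.436

Conditional on each component, P(4.9 < X < 11.3): 1: 0.26087; 2: 0.332417; 3: 0.199852; 4: 0.765141.
By total probability, P(4.9 < X < 11.3) = 0.22·0.26087 + 0.19·0.332417 + 0.24·0.199852 + 0.35·0.765141 = 0.436314.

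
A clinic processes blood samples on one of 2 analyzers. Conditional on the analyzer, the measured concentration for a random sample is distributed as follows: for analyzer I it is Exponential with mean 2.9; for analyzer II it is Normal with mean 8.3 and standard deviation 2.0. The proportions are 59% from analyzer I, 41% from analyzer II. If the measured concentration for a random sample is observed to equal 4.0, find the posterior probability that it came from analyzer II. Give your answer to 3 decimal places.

Likelihoods f(4.0 | ·): I: 0.0868111; II: 0.019775.
Posterior ∝ prior × likelihood. Numerator for II: 0.41·0.019775 = 0.00810776.
Normalizing constant: 0.59·0.0868111 + 0.41·0.019775 = 0.0593263.
P(II | observation) = 0.00810776 / 0.0593263 = 0.136664.

0.137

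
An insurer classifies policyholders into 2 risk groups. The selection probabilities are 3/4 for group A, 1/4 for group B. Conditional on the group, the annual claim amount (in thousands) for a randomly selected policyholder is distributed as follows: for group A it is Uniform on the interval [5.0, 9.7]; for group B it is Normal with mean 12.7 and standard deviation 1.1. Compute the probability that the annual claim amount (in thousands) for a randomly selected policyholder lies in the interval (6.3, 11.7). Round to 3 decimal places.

0.588

Conditional on each group, P(6.3 < X < 11.7): A: 0.723404; B: 0.181651.
By total probability, P(6.3 < X < 11.7) = 0.75·0.723404 + 0.25·0.181651 = 0.587966.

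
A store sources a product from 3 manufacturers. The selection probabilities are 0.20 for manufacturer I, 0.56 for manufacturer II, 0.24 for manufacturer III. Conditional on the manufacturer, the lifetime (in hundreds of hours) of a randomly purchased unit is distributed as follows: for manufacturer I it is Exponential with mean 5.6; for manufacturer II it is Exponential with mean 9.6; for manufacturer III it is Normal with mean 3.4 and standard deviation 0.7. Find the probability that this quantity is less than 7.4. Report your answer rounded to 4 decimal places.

Conditional on each manufacturer, P(X < 7.4): I: 0.733246; II: 0.537373; III: 1.
By total probability, P(X < 7.4) = 0.2·0.733246 + 0.56·0.537373 + 0.24·1 = 0.687578.

0.6876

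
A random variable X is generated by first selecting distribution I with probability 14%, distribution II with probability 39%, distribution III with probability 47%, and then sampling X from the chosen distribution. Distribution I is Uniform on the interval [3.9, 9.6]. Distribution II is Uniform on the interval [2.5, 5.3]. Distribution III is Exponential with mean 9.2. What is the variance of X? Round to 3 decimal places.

46.402

Per component, I: μ=6.75, E[X²]=48.27; II: μ=3.9, E[X²]=15.8633; III: μ=9.2, E[X²]=169.28.
E[X] = 0.14·6.75 + 0.39·3.9 + 0.47·9.2 = 6.79.
E[X²] = 0.14·48.27 + 0.39·15.8633 + 0.47·169.28 = 92.5061.
Var(X) = E[X²] − (E[X])² = 92.5061 − 46.1041 = 46.402.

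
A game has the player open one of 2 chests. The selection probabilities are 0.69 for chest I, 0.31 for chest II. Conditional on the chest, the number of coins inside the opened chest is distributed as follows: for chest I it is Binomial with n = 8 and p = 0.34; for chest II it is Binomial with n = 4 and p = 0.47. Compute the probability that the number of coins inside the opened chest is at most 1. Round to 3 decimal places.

0.238

Conditional on each chest, P(X ≤ 1): I: 0.184384; II: 0.358794.
By total probability, P(X ≤ 1) = 0.69·0.184384 + 0.31·0.358794 = 0.238451.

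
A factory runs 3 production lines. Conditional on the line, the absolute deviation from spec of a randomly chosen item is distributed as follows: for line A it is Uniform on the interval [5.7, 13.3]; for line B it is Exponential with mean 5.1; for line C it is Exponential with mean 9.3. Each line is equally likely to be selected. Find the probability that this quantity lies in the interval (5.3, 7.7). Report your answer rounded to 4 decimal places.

0.1749

Conditional on each line, P(5.3 < X < 7.7): A: 0.263158; B: 0.132779; C: 0.128645.
By total probability, P(5.3 < X < 7.7) = 0.333333·0.263158 + 0.333333·0.132779 + 0.333333·0.128645 = 0.174861.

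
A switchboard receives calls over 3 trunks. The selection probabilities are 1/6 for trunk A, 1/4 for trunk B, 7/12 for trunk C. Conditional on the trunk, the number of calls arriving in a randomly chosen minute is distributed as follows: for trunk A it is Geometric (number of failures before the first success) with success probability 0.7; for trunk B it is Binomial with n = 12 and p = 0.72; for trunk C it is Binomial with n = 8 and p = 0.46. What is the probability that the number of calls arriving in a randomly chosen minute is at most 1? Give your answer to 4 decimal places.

0.1846

Conditional on each trunk, P(X ≤ 1): A: 0.91; B: 7.39781e-06; C: 0.0565026.
By total probability, P(X ≤ 1) = 0.166667·0.91 + 0.25·7.39781e-06 + 0.583333·0.0565026 = 0.184628.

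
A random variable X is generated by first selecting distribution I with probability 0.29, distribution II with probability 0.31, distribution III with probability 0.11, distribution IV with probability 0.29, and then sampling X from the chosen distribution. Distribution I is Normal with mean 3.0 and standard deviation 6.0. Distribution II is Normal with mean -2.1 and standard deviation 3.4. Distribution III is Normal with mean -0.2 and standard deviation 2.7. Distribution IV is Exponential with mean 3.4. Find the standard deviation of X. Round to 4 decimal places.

4.9104

Per component, I: μ=3, E[X²]=45; II: μ=-2.1, E[X²]=15.97; III: μ=-0.2, E[X²]=7.33; IV: μ=3.4, E[X²]=23.12.
E[X] = 0.29·3 + 0.31·-2.1 + 0.11·-0.2 + 0.29·3.4 = 1.183.
E[X²] = 0.29·45 + 0.31·15.97 + 0.11·7.33 + 0.29·23.12 = 25.5118.
Var(X) = E[X²] − (E[X])² = 25.5118 − 1.39949 = 24.1123.
SD(X) = √24.1123 = 4.91043.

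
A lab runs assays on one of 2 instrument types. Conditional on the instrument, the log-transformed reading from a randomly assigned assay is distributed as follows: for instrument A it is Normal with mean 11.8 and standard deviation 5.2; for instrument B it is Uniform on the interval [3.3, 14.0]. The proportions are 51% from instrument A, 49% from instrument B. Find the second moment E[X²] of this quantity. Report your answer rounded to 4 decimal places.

For each component E[X²] = Var + (mean)², giving A: 166.28; B: 84.3633.
Overall E[X²] = 0.51·166.28 + 0.49·84.3633 = 126.141.

126.1408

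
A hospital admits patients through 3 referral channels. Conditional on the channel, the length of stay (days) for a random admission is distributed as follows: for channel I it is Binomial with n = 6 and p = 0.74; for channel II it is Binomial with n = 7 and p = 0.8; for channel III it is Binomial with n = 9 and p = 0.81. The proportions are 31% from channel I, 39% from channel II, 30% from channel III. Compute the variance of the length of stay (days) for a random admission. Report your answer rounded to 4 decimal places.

2.4624

Per component, I: μ=4.44, E[X²]=20.868; II: μ=5.6, E[X²]=32.48; III: μ=7.29, E[X²]=54.5292.
E[X] = 0.31·4.44 + 0.39·5.6 + 0.3·7.29 = 5.7474.
E[X²] = 0.31·20.868 + 0.39·32.48 + 0.3·54.5292 = 35.495.
Var(X) = E[X²] − (E[X])² = 35.495 − 33.0326 = 2.46243.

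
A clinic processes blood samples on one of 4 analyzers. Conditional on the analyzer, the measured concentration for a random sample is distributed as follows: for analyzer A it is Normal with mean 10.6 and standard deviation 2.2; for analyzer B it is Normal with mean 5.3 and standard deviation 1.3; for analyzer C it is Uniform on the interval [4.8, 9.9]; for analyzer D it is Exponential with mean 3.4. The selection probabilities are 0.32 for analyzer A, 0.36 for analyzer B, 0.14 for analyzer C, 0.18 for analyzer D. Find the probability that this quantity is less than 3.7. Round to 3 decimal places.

Conditional on each analyzer, P(X < 3.7): A: 0.000855285; B: 0.109205; C: 0; D: 0.66319.
By total probability, P(X < 3.7) = 0.32·0.000855285 + 0.36·0.109205 + 0.14·0 + 0.18·0.66319 = 0.158961.

0.159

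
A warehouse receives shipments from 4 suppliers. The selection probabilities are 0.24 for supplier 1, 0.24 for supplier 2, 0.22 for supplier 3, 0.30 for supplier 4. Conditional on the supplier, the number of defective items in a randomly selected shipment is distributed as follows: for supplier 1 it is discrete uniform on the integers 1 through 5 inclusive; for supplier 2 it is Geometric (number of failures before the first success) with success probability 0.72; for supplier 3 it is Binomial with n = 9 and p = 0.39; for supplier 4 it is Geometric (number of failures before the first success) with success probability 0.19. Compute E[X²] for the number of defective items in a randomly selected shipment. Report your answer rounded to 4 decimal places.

18.1710

For each component E[X²] = Var + (mean)², giving 1: 11; 2: 0.691358; 3: 14.4612; 4: 40.6122.
Overall E[X²] = 0.24·11 + 0.24·0.691358 + 0.22·14.4612 + 0.3·40.6122 = 18.171.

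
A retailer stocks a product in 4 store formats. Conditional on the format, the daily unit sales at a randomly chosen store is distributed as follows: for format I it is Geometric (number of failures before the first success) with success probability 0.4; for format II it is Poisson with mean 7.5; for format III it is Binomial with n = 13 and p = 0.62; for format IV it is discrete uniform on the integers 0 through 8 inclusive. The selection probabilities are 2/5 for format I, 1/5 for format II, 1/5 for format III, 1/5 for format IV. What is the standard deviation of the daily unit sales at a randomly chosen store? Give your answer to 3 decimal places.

Per component, I: μ=1.5, E[X²]=6; II: μ=7.5, E[X²]=63.75; III: μ=8.06, E[X²]=68.0264; IV: μ=4, E[X²]=22.6667.
E[X] = 0.4·1.5 + 0.2·7.5 + 0.2·8.06 + 0.2·4 = 4.512.
E[X²] = 0.4·6 + 0.2·63.75 + 0.2·68.0264 + 0.2·22.6667 = 33.2886.
Var(X) = E[X²] − (E[X])² = 33.2886 − 20.3581 = 12.9305.
SD(X) = √12.9305 = 3.5959.

3.596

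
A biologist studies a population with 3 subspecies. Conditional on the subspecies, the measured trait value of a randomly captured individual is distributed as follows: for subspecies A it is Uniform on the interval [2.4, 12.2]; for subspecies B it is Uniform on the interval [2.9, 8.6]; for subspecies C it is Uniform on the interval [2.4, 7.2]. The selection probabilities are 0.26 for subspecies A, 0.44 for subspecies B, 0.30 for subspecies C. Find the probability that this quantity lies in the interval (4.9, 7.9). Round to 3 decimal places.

0.455

Conditional on each subspecies, P(4.9 < X < 7.9): A: 0.306122; B: 0.526316; C: 0.479167.
By total probability, P(4.9 < X < 7.9) = 0.26·0.306122 + 0.44·0.526316 + 0.3·0.479167 = 0.454921.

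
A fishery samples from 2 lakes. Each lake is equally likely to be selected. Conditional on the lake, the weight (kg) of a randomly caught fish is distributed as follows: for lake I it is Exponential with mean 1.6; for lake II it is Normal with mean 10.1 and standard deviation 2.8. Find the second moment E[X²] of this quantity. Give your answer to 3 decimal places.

For each component E[X²] = Var + (mean)², giving I: 5.12; II: 109.85.
Overall E[X²] = 0.5·5.12 + 0.5·109.85 = 57.485.

57.485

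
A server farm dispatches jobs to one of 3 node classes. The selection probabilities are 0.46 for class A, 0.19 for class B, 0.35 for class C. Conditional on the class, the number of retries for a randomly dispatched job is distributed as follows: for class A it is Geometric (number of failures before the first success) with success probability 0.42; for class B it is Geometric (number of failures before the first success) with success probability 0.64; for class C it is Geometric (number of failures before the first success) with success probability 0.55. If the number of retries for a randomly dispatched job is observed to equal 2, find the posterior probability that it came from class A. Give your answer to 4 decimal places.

0.5428

Likelihoods P(X=2 | ·): A: 0.141288; B: 0.082944; C: 0.111375.
Posterior ∝ prior × likelihood. Numerator for A: 0.46·0.141288 = 0.0649925.
Normalizing constant: 0.46·0.141288 + 0.19·0.082944 + 0.35·0.111375 = 0.119733.
P(A | observation) = 0.0649925 / 0.119733 = 0.542811.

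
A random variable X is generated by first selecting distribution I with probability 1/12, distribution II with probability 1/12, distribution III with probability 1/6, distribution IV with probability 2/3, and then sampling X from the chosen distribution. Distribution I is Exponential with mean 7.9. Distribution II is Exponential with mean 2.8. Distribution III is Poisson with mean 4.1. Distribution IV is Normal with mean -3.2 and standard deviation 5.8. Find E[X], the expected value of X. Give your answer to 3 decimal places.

-0.558

Component means — I: 7.9; II: 2.8; III: 4.1; IV: -3.2.
E[X] = 0.0833333·7.9 + 0.0833333·2.8 + 0.166667·4.1 + 0.666667·-3.2 = -0.558333.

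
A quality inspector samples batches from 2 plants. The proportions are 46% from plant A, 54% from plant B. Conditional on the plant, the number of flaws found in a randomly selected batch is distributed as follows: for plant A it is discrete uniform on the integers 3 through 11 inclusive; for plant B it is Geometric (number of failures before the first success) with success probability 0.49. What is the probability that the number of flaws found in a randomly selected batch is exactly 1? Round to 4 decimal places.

Conditional on each plant, P(X = 1): A: 0; B: 0.2499.
By total probability, P(X = 1) = 0.46·0 + 0.54·0.2499 = 0.134946.

0.1349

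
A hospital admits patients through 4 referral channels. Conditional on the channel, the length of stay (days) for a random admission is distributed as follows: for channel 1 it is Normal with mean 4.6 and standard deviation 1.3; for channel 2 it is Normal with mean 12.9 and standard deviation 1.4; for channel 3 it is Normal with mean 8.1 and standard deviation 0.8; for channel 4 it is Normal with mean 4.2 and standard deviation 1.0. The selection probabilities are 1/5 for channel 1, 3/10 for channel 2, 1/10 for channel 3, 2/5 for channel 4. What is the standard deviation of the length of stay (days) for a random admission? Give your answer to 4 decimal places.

Per component, 1: μ=4.6, E[X²]=22.85; 2: μ=12.9, E[X²]=168.37; 3: μ=8.1, E[X²]=66.25; 4: μ=4.2, E[X²]=18.64.
E[X] = 0.2·4.6 + 0.3·12.9 + 0.1·8.1 + 0.4·4.2 = 7.28.
E[X²] = 0.2·22.85 + 0.3·168.37 + 0.1·66.25 + 0.4·18.64 = 69.162.
Var(X) = E[X²] − (E[X])² = 69.162 − 52.9984 = 16.1636.
SD(X) = √16.1636 = 4.0204.

4.0204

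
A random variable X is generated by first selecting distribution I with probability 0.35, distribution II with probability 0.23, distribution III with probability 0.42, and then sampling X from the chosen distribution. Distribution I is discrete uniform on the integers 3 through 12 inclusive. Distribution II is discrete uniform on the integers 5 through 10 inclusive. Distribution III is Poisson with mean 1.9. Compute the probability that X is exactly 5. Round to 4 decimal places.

Conditional on each component, P(X = 5): I: 0.1; II: 0.166667; III: 0.0308622.
By total probability, P(X = 5) = 0.35·0.1 + 0.23·0.166667 + 0.42·0.0308622 = 0.0862955.

0.0863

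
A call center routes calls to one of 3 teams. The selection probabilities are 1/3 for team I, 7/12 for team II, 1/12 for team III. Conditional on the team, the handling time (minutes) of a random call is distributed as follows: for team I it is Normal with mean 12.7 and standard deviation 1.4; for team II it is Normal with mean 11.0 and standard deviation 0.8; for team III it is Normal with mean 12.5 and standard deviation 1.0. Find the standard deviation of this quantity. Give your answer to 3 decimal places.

1.335

Per component, I: μ=12.7, E[X²]=163.25; II: μ=11, E[X²]=121.64; III: μ=12.5, E[X²]=157.25.
E[X] = 0.333333·12.7 + 0.583333·11 + 0.0833333·12.5 = 11.6917.
E[X²] = 0.333333·163.25 + 0.583333·121.64 + 0.0833333·157.25 = 138.478.
Var(X) = E[X²] − (E[X])² = 138.478 − 136.695 = 1.78243.
SD(X) = √1.78243 = 1.33508.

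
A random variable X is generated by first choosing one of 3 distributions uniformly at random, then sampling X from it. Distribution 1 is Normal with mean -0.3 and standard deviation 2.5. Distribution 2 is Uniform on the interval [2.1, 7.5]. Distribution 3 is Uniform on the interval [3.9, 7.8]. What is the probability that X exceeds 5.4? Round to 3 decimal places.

Conditional on each component, P(X > 5.4): 1: 0.0113038; 2: 0.388889; 3: 0.615385.
By total probability, P(X > 5.4) = 0.333333·0.0113038 + 0.333333·0.388889 + 0.333333·0.615385 = 0.338526.

0.339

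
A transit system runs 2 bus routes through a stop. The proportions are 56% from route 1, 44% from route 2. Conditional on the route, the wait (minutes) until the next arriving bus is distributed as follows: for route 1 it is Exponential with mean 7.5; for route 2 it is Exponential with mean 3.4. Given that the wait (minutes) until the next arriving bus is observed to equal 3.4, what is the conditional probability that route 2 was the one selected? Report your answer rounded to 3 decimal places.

Likelihoods f(3.4 | ·): 1: 0.0847342; 2: 0.1082.
Posterior ∝ prior × likelihood. Numerator for 2: 0.44·0.1082 = 0.0476079.
Normalizing constant: 0.56·0.0847342 + 0.44·0.1082 = 0.0950591.
P(2 | observation) = 0.0476079 / 0.0950591 = 0.500825.

0.501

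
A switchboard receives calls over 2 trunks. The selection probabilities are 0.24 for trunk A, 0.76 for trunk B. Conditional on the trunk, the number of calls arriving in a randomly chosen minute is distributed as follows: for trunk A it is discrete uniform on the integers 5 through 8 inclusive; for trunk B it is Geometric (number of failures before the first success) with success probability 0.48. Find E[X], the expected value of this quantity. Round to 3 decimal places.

Component means — A: 6.5; B: 1.08333.
E[X] = 0.24·6.5 + 0.76·1.08333 = 2.38333.

2.383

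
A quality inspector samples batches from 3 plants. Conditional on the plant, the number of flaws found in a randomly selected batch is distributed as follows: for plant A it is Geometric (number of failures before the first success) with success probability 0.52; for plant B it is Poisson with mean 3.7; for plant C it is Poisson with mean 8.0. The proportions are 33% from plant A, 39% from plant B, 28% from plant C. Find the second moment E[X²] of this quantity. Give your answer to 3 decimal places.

27.809

For each component E[X²] = Var + (mean)², giving A: 2.62722; B: 17.39; C: 72.
Overall E[X²] = 0.33·2.62722 + 0.39·17.39 + 0.28·72 = 27.8091.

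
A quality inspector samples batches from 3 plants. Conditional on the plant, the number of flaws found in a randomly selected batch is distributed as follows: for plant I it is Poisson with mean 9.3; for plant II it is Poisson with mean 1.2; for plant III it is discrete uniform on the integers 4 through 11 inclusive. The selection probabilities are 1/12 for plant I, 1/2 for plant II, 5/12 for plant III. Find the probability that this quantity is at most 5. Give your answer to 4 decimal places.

Conditional on each plant, P(X ≤ 5): I: 0.0986498; II: 0.9985; III: 0.25.
By total probability, P(X ≤ 5) = 0.0833333·0.0986498 + 0.5·0.9985 + 0.416667·0.25 = 0.611637.

0.6116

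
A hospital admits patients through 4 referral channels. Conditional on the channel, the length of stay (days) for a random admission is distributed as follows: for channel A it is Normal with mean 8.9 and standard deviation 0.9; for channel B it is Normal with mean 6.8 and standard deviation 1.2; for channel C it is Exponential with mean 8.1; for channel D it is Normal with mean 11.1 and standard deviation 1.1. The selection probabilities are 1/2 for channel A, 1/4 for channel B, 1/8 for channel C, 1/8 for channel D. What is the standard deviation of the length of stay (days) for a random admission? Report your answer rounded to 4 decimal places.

Per component, A: μ=8.9, E[X²]=80.02; B: μ=6.8, E[X²]=47.68; C: μ=8.1, E[X²]=131.22; D: μ=11.1, E[X²]=124.42.
E[X] = 0.5·8.9 + 0.25·6.8 + 0.125·8.1 + 0.125·11.1 = 8.55.
E[X²] = 0.5·80.02 + 0.25·47.68 + 0.125·131.22 + 0.125·124.42 = 83.885.
Var(X) = E[X²] − (E[X])² = 83.885 − 73.1025 = 10.7825.
SD(X) = √10.7825 = 3.28367.

3.2837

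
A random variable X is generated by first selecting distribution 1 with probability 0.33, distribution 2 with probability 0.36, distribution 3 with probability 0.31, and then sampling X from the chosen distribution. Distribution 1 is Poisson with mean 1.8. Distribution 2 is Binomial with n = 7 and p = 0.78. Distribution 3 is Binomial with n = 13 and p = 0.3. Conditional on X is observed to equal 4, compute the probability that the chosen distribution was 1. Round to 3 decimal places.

Likelihoods P(X=4 | ·): 1: 0.0723017; 2: 0.137948; 3: 0.233708.
Posterior ∝ prior × likelihood. Numerator for 1: 0.33·0.0723017 = 0.0238596.
Normalizing constant: 0.33·0.0723017 + 0.36·0.137948 + 0.31·0.233708 = 0.14597.
P(1 | observation) = 0.0238596 / 0.14597 = 0.163455.

0.163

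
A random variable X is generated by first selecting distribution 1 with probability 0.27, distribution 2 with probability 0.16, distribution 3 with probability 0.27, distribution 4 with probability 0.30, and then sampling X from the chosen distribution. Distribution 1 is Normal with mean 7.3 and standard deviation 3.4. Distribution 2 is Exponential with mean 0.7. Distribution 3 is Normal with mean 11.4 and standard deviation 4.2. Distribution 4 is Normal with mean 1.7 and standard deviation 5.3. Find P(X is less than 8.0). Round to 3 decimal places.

Conditional on each component, P(X < 8.0): 1: 0.581559; 2: 0.999989; 3: 0.209107; 4: 0.882717.
By total probability, P(X < 8.0) = 0.27·0.581559 + 0.16·0.999989 + 0.27·0.209107 + 0.3·0.882717 = 0.638293.

0.638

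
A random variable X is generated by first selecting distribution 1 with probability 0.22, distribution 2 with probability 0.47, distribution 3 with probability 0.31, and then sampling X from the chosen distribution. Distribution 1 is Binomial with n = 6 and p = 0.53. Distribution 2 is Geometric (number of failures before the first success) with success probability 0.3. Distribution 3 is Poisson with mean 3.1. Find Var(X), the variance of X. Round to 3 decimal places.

Per component, 1: μ=3.18, E[X²]=11.607; 2: μ=2.33333, E[X²]=13.2222; 3: μ=3.1, E[X²]=12.71.
E[X] = 0.22·3.18 + 0.47·2.33333 + 0.31·3.1 = 2.75727.
E[X²] = 0.22·11.607 + 0.47·13.2222 + 0.31·12.71 = 12.7081.
Var(X) = E[X²] − (E[X])² = 12.7081 − 7.60252 = 5.10556.

5.106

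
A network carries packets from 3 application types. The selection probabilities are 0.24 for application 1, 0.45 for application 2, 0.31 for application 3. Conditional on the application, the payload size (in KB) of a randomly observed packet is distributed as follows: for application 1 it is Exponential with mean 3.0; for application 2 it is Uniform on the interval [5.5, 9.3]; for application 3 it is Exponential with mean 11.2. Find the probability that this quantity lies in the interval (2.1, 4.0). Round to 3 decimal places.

0.096

Conditional on each application, P(2.1 < X < 4.0): 1: 0.232988; 2: 0; 3: 0.129357.
By total probability, P(2.1 < X < 4.0) = 0.24·0.232988 + 0.45·0 + 0.31·0.129357 = 0.0960177.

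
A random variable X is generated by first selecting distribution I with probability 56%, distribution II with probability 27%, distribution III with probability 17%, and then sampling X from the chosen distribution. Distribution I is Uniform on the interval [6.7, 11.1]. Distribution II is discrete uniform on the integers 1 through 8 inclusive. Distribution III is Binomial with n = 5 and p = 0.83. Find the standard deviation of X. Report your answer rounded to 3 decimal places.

2.743

Per component, I: μ=8.9, E[X²]=80.8233; II: μ=4.5, E[X²]=25.5; III: μ=4.15, E[X²]=17.928.
E[X] = 0.56·8.9 + 0.27·4.5 + 0.17·4.15 = 6.9045.
E[X²] = 0.56·80.8233 + 0.27·25.5 + 0.17·17.928 = 55.1938.
Var(X) = E[X²] − (E[X])² = 55.1938 − 47.6721 = 7.52171.
SD(X) = √7.52171 = 2.74257.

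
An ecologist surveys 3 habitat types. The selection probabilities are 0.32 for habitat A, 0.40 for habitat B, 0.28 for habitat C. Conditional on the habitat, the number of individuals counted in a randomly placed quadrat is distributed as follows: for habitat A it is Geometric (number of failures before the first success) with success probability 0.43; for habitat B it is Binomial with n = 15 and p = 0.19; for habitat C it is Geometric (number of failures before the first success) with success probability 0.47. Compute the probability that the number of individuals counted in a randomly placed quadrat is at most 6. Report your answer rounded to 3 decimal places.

Conditional on each habitat, P(X ≤ 6): A: 0.980451; B: 0.986313; C: 0.988253.
By total probability, P(X ≤ 6) = 0.32·0.980451 + 0.4·0.986313 + 0.28·0.988253 = 0.98498.

0.985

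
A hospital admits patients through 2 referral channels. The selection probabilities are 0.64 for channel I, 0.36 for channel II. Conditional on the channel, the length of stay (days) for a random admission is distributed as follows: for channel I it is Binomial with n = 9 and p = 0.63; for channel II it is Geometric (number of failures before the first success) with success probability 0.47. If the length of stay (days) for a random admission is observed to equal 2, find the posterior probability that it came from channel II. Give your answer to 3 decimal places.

Likelihoods P(X=2 | ·): I: 0.0135642; II: 0.132023.
Posterior ∝ prior × likelihood. Numerator for II: 0.36·0.132023 = 0.0475283.
Normalizing constant: 0.64·0.0135642 + 0.36·0.132023 = 0.0562094.
P(II | observation) = 0.0475283 / 0.0562094 = 0.845558.

0.846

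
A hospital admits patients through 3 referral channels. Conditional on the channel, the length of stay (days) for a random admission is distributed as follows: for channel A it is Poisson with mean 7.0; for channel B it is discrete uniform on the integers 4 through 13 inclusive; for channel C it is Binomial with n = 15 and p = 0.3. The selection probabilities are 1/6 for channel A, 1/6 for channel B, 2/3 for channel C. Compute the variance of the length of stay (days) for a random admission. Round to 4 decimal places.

7.1764

Per component, A: μ=7, E[X²]=56; B: μ=8.5, E[X²]=80.5; C: μ=4.5, E[X²]=23.4.
E[X] = 0.166667·7 + 0.166667·8.5 + 0.666667·4.5 = 5.58333.
E[X²] = 0.166667·56 + 0.166667·80.5 + 0.666667·23.4 = 38.35.
Var(X) = E[X²] − (E[X])² = 38.35 − 31.1736 = 7.17639.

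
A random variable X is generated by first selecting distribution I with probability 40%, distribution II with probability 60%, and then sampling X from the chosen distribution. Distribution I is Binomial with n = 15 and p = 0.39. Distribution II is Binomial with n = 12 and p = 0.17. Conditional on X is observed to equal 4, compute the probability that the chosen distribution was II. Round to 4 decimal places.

Likelihoods P(X=4 | ·): I: 0.13741; II: 0.0931163.
Posterior ∝ prior × likelihood. Numerator for II: 0.6·0.0931163 = 0.0558698.
Normalizing constant: 0.4·0.13741 + 0.6·0.0931163 = 0.110834.
P(II | observation) = 0.0558698 / 0.110834 = 0.504086.

0.5041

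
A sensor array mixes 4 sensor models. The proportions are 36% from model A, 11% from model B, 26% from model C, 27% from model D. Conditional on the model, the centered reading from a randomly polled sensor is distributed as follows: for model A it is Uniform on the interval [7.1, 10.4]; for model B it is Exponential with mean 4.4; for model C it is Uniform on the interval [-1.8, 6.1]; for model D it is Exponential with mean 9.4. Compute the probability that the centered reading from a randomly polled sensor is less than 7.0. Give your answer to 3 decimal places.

0.489

Conditional on each model, P(X < 7.0): A: 0; B: 0.79626; C: 1; D: 0.525114.
By total probability, P(X < 7.0) = 0.36·0 + 0.11·0.79626 + 0.26·1 + 0.27·0.525114 = 0.489369.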